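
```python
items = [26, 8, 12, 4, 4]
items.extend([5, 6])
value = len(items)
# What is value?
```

Trace:
`items = [26, 8, 12, 4, 4]` → items = [26, 8, 12, 4, 4]
`items.extend([5, 6])` → items = [26, 8, 12, 4, 4, 5, 6]
`value = len(items)` → value = 7
So value = 7

Answer: 7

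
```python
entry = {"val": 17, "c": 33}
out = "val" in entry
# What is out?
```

Trace:
`entry = {"val": 17, "c": 33}` → entry = {'val': 17, 'c': 33}
`out = "val" in entry` → out = True
So out = True

Answer: True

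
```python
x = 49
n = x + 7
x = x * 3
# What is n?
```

Trace:
`x = 49` → x = 49
`n = x + 7` → n = 56
`x = x * 3` → x = 147
So n = 56

Answer: 56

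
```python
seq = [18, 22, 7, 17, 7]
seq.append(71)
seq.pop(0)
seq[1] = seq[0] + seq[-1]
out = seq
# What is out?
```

Trace:
`seq = [18, 22, 7, 17, 7]` → seq = [18, 22, 7, 17, 7]
`seq.append(71)` → seq = [18, 22, 7, 17, 7, 71]
`seq.pop(0)` → seq = [22, 7, 17, 7, 71]
`seq[1] = seq[0] + seq[-1]` → seq = [22, 93, 17, 7, 71]
`out = seq` → out = [22, 93, 17, 7, 71]
So out = [22, 93, 17, 7, 71]

Answer: [22, 93, 17, 7, 71]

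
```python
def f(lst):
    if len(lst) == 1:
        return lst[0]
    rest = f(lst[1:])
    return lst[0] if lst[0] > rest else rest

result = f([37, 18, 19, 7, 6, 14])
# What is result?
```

Recursive max over [37, 18, 19, 7, 6, 14] = 37

Answer: 37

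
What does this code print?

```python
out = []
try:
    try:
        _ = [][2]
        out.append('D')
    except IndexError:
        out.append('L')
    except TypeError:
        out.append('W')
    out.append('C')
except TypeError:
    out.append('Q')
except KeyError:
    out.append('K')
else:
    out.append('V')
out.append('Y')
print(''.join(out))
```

Execution trace: 'L' (inner except IndexError) → 'C' (try body, no exception) → 'V' (else) → 'Y' (after the try/except). Output: LCVY

Answer: LCVY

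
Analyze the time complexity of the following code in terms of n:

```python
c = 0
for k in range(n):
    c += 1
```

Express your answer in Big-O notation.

Each loop level contributes: n. Multiplying the contributions gives O(n).

Answer: O(n)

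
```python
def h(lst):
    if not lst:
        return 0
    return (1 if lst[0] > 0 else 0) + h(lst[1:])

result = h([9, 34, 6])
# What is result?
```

Count of positive elements in [9, 34, 6] = 3

Answer: 3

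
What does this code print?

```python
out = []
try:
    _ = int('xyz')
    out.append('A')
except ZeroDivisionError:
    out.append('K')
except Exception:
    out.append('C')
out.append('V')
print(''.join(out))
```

Execution trace: 'C' (except Exception) → 'V' (after the try/except). Output: CV

Answer: CV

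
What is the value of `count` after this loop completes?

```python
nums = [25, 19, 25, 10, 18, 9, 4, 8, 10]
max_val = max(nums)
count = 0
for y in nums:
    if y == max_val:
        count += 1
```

Count of max value 25 in [25, 19, 25, 10, 18, 9, 4, 8, 10]
`count` takes the values: 0 → 1 → 2

Answer: 2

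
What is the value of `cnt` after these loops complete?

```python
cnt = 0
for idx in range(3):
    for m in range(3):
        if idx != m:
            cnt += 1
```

3² - 3 (exclude diagonal)
`cnt` takes the values: 0 → 1 → 2 → 3 → 4 → 5 → 6

Answer: 6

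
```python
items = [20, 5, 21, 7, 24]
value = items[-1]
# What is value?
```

Trace:
`items = [20, 5, 21, 7, 24]` → items = [20, 5, 21, 7, 24]
`value = items[-1]` → value = 24
So value = 24

Answer: 24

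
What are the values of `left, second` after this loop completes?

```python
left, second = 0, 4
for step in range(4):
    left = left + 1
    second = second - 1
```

left goes 0→4, second goes 4→0
`left, second` takes the values: (0, 4) → (1, 4) → (1, 3) → (2, 3) → (2, 2) → (3, 2) → (3, 1) → (4, 1) → (4, 0)

Answer: 4, 0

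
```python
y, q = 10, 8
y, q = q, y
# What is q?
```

Trace:
`y, q = 10, 8` → y = 10; q = 8
`y, q = q, y` → y = 8; q = 10
So q = 10

Answer: 10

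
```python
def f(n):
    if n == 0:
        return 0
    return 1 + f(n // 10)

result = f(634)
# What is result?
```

Count of digits of 634: 3

Answer: 3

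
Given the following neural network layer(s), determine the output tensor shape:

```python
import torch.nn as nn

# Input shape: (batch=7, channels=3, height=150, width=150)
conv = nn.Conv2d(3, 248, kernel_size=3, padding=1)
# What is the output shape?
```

Input: (7, 3, 150, 150) -> Output: (7, 248, 150, 150)

Answer: (7, 248, 150, 150)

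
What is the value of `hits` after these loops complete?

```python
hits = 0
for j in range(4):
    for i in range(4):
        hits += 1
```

4 * 4 = 16
`hits` takes the values: 0 → 1 → 2 → 3 → 4 → 5 → 6 → 7 → 8 → 9 → 10 → 11 → 12 → 13 → 14 → 15 → 16

Answer: 16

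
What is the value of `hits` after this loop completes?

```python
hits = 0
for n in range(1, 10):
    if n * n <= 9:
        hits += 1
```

Count numbers where n² ≤ 9
`hits` takes the values: 0 → 1 → 2 → 3

Answer: 3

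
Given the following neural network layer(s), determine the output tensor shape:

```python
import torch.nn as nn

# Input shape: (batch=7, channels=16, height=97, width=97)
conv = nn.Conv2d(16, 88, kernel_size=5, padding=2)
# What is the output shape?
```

Input: (7, 16, 97, 97) -> Output: (7, 88, 97, 97)

Answer: (7, 88, 97, 97)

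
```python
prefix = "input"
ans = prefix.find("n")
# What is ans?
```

Trace:
`prefix = "input"` → prefix = 'input'
`ans = prefix.find("n")` → ans = 1
So ans = 1

Answer: 1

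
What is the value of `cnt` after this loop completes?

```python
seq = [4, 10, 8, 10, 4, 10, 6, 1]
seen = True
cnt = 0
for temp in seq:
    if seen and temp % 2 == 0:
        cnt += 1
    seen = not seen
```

Count even values at even positions
`cnt` takes the values: 0 → 1 → 2 → 3 → 4

Answer: 4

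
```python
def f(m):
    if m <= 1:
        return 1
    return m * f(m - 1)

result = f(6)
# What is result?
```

f(6) = 6 * 5 * 4 * 3 * 2 * 1 = 720

Answer: 720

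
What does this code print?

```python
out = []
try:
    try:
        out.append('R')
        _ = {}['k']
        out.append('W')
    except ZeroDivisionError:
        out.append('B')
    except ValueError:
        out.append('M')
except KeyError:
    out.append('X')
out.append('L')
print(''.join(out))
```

Execution trace: 'R' (try body) → 'X' (outer except KeyError) → 'L' (after the try/except). Output: RXL

Answer: RXL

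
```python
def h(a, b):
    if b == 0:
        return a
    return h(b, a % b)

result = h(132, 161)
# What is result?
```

h(132, 161) -> h(161, 132) -> h(132, 29) -> h(29, 16) -> h(16, 13) -> h(13, 3) -> h(3, 1) -> h(1, 0) -> 1

Answer: 1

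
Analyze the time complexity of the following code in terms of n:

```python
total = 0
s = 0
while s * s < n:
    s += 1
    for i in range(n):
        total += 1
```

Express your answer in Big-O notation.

Each loop level contributes: √n × n. Multiplying the contributions gives O(n√n).

Answer: O(n√n)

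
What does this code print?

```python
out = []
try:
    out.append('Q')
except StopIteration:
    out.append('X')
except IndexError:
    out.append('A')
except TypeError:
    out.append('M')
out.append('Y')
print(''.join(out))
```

Execution trace: 'Q' (try body, no exception) → 'Y' (after the try/except). Output: QY

Answer: QY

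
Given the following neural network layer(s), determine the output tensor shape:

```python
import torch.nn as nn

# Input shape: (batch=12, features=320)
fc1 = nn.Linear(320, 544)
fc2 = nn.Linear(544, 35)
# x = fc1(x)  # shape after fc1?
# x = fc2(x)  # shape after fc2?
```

Input: (12, 320) -> after fc1: (12, 544) -> Output: (12, 35)

Answer: (12, 35)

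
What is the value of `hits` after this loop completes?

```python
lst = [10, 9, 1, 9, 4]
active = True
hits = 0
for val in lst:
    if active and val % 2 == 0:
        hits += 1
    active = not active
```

Count even values at even positions
`hits` takes the values: 0 → 1 → 2

Answer: 2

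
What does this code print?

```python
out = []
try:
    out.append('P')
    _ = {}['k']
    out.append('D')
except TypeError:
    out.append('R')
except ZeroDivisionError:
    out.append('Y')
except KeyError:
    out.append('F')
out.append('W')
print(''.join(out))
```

Execution trace: 'P' (try body) → 'F' (except KeyError) → 'W' (after the try/except). Output: PFW

Answer: PFW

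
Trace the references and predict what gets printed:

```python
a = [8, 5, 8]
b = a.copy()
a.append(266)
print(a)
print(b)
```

Key concept: list.copy() creates independent copy.
Step by step:
`a = [8, 5, 8]` → a = [8, 5, 8]
`b = a.copy()` → b = [8, 5, 8]
`a.append(266)` → a = [8, 5, 8, 266]
`print(a)` → prints [8, 5, 8, 266]
`print(b)` → prints [8, 5, 8]

Answer:
[8, 5, 8, 266]
[8, 5, 8]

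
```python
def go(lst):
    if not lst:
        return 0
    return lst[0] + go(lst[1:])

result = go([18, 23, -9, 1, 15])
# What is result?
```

18 + 23 + (-9) + 1 + 15 + 0 = 48

Answer: 48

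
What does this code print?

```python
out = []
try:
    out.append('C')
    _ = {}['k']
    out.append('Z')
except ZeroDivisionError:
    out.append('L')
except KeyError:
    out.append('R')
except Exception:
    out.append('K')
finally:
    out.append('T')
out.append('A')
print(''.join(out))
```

Execution trace: 'C' (try body) → 'R' (except KeyError) → 'T' (finally) → 'A' (after the try/except). Output: CRTA

Answer: CRTA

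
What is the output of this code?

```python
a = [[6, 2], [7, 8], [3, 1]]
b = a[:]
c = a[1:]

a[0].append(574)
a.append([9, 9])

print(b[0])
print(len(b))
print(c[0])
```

Key concept: slice with nested mutation.
Step by step:
`a = [[6, 2], [7, 8], [3, 1]]` → a = [[6, 2], [7, 8], [3, 1]]
`b = a[:]` → b = [[6, 2], [7, 8], [3, 1]]
`c = a[1:]` → c = [[7, 8], [3, 1]]
`a[0].append(574)` → a = [[6, 2, 574], [7, 8], [3, 1]]; b = [[6, 2, 574], [7, 8], [3, 1]]
`a.append([9, 9])` → a = [[6, 2, 574], [7, 8], [3, 1], [9, 9]]
`print(b[0])` → prints [6, 2, 574]
`print(len(b))` → prints 3
`print(c[0])` → prints [7, 8]

Answer:
[6, 2, 574]
3
[7, 8]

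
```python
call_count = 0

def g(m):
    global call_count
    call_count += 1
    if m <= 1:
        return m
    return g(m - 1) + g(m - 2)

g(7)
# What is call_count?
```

Calls(m) = 1 + Calls(m-1) + Calls(m-2); Calls(0)=Calls(1)=1. For m=7 this gives 41.

Answer: 41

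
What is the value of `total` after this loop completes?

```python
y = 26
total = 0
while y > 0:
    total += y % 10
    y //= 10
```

Sum digits of 26
`total` takes the values: 0 → 6 → 8

Answer: 8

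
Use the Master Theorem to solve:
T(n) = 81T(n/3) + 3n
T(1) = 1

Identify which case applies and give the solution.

a=81, b=3, f(n)=3n. log_3(81) = 4. Since c=1 < 4, Case 1 applies: T(n) = Θ(n^log_b(a)) = O(n^4).

Answer: O(n^4) - Case 1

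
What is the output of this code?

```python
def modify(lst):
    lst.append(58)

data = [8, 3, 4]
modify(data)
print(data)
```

Key concept: function modifies passed list.
Step by step:
`data = [8, 3, 4]` → data = [8, 3, 4]
`modify(data)` → data = [8, 3, 4, 58]
`print(data)` → prints [8, 3, 4, 58]

Answer: [8, 3, 4, 58]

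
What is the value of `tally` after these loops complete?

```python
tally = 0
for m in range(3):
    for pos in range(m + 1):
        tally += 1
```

Triangle: 1 + 2 + ... + 3
`tally` takes the values: 0 → 1 → 2 → 3 → 4 → 5 → 6

Answer: 6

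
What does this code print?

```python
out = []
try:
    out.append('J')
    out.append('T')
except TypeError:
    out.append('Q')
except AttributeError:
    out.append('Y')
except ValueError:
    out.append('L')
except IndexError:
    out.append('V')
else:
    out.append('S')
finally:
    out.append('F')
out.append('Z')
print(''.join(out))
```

Execution trace: 'J' (try body) → 'T' (try body, no exception) → 'S' (else) → 'F' (finally) → 'Z' (after the try/except). Output: JTSFZ

Answer: JTSFZ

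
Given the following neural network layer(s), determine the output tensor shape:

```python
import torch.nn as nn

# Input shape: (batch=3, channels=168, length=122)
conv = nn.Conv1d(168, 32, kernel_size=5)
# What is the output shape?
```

Input: (3, 168, 122) -> Output: (3, 32, 118)

Answer: (3, 32, 118)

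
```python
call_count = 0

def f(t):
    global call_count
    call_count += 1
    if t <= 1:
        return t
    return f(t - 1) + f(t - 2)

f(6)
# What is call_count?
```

Calls(t) = 1 + Calls(t-1) + Calls(t-2); Calls(0)=Calls(1)=1. For t=6 this gives 25.

Answer: 25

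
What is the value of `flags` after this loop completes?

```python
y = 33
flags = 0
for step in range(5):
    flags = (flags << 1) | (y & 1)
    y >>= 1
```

Reverse lowest 5 bits of 33
`flags` takes the values: 0 → 1 → 2 → 4 → 8 → 16

Answer: 16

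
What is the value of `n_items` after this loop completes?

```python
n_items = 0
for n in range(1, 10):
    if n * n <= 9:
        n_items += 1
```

Count numbers where n² ≤ 9
`n_items` takes the values: 0 → 1 → 2 → 3

Answer: 3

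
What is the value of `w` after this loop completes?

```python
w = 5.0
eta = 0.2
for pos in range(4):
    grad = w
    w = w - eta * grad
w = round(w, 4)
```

Gradient descent: w = 5.0 * (1 - 0.2)^4
`w` takes the values: 5.0 → 4.0 → 3.2 → 2.56 → 2.048

Answer: 2.048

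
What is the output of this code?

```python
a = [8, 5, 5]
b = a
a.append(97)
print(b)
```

Key concept: basic list aliasing.
Step by step:
`a = [8, 5, 5]` → a = [8, 5, 5]
`b = a` → b = [8, 5, 5] (same object as a)
`a.append(97)` → a = [8, 5, 5, 97] (same object as b); b = [8, 5, 5, 97] (same object as a)
`print(b)` → prints [8, 5, 5, 97]

Answer: [8, 5, 5, 97]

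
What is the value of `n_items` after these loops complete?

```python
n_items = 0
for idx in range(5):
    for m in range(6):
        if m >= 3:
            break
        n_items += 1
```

Inner breaks at 3, outer runs 5 times
`n_items` takes the values: 0 → 1 → 2 → 3 → 4 → 5 → 6 → 7 → 8 → 9 → 10 → 11 → 12 → 13 → 14 → 15

Answer: 15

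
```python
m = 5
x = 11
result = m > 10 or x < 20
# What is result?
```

Trace:
`m = 5` → m = 5
`x = 11` → x = 11
`result = m > 10 or x < 20` → result = True
So result = True

Answer: True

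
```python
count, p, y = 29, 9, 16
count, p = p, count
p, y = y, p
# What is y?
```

Trace:
`count, p, y = 29, 9, 16` → count = 29; p = 9; y = 16
`count, p = p, count` → count = 9; p = 29
`p, y = y, p` → p = 16; y = 29
So y = 29

Answer: 29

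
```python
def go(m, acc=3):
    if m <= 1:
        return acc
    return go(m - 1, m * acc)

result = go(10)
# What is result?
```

Accumulator trace (n, acc): (10, 3) -> (9, 30) -> (8, 270) -> (7, 2160) -> (6, 15120) -> (5, 90720) -> (4, 453600) -> (3, 1814400) -> (2, 5443200) -> (1, 10886400) -> return 10886400

Answer: 10886400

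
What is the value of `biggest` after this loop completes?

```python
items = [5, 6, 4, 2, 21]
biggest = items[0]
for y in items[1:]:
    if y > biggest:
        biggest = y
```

Maximum of [5, 6, 4, 2, 21]
`biggest` takes the values: 5 → 6 → 21

Answer: 21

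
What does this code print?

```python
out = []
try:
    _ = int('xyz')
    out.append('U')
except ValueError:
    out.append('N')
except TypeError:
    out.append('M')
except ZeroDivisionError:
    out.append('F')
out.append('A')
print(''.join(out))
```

Execution trace: 'N' (except ValueError) → 'A' (after the try/except). Output: NA

Answer: NA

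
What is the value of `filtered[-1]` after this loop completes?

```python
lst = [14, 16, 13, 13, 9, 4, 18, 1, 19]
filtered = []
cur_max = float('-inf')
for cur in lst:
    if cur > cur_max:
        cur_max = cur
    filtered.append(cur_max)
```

Running max ends at 19
`filtered` takes the values: [] → [14] → [14, 16] → [14, 16, 16] → [14, 16, 16, 16] → [14, 16, 16, 16, 16] → [14, 16, 16, 16, 16, 16] → [14, 16, 16, 16, 16, 16, 18] → [14, 16, 16, 16, 16, 16, 18, 18] → [14, 16, 16, 16, 16, 16, 18, 18, 19]
So `filtered[-1]` = 19

Answer: 19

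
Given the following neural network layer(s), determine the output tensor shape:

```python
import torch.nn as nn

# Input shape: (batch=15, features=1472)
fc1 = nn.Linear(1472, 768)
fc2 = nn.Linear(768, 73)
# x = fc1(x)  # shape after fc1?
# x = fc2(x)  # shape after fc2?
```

Input: (15, 1472) -> after fc1: (15, 768) -> Output: (15, 73)

Answer: (15, 73)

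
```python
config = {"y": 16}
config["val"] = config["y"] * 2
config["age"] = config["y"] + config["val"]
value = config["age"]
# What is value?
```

Trace:
`config = {"y": 16}` → config = {'y': 16}
`config["val"] = config["y"] * 2` → config = {'y': 16, 'val': 32}
`config["age"] = config["y"] + config["val"]` → config = {'y': 16, 'val': 32, 'age': 48}
`value = config["age"]` → value = 48
So value = 48

Answer: 48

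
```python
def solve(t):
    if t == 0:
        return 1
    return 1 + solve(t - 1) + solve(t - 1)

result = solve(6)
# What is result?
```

solve(t) = 1 + 2·solve(t-1), solve(0)=1. Closed form: (1+1)·2^6 - 1 = 127.

Answer: 127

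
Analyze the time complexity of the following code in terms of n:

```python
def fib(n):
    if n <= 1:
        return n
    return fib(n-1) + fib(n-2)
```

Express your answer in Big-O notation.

This is Recursive Fibonacci (naive). Time complexity: O(2^n).

Answer: O(2^n)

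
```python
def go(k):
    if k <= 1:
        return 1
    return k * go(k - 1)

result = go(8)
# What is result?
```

go(8) = 8 * 7 * 6 * 5 * 4 * 3 * 2 * 1 = 40320

Answer: 40320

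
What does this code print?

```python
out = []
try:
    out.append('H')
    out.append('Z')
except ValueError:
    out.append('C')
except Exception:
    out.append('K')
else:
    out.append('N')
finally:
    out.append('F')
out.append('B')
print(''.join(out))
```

Execution trace: 'H' (try body) → 'Z' (try body, no exception) → 'N' (else) → 'F' (finally) → 'B' (after the try/except). Output: HZNFB

Answer: HZNFB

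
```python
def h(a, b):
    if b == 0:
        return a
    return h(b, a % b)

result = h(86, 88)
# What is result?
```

h(86, 88) -> h(88, 86) -> h(86, 2) -> h(2, 0) -> 2

Answer: 2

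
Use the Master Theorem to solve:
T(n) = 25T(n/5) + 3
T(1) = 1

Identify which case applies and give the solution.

a=25, b=5, f(n)=3. log_5(25) = 2. Since c=0 < 2, Case 1 applies: T(n) = Θ(n^log_b(a)) = O(n^2).

Answer: O(n^2) - Case 1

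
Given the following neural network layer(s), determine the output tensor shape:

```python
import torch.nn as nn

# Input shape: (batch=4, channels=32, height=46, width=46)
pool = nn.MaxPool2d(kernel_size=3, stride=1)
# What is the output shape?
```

Input: (4, 32, 46, 46) -> Output: (4, 32, 44, 44)

Answer: (4, 32, 44, 44)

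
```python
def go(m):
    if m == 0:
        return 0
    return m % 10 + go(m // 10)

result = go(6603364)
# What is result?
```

Sum of digits of 6603364: 4 + 6 + 3 + 3 + 0 + 6 + 6 = 28

Answer: 28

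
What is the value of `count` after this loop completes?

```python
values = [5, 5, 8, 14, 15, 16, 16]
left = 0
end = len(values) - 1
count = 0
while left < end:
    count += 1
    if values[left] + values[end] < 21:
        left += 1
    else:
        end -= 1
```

Steps to find pair summing to 21
`count` takes the values: 0 → 1 → 2 → 3 → 4 → 5 → 6

Answer: 6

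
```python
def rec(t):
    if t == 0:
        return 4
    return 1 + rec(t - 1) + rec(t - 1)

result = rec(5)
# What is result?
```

rec(t) = 1 + 2·rec(t-1), rec(0)=4. Closed form: (4+1)·2^5 - 1 = 159.

Answer: 159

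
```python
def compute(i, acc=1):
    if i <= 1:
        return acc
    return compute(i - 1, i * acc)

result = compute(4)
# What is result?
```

Accumulator trace (n, acc): (4, 1) -> (3, 4) -> (2, 12) -> (1, 24) -> return 24

Answer: 24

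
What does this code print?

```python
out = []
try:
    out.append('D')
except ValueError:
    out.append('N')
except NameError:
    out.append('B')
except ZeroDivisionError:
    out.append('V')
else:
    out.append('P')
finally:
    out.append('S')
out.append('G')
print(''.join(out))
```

Execution trace: 'D' (try body, no exception) → 'P' (else) → 'S' (finally) → 'G' (after the try/except). Output: DPSG

Answer: DPSG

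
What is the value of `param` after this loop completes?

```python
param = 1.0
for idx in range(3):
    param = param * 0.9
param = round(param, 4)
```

Exponential decay: 1.0 * 0.9^3
`param` takes the values: 1.0 → 0.9 → 0.81 → 0.729

Answer: 0.729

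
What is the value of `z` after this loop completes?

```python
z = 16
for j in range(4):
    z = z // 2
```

Halve 4 times: 16 // 2^4 = 1
`z` takes the values: 16 → 8 → 4 → 2 → 1

Answer: 1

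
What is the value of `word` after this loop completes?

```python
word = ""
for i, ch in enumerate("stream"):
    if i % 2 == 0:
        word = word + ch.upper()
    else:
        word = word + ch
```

Uppercase even positions in 'stream'
`word` takes the values: "" → "S" → "St" → "StR" → "StRe" → "StReA" → "StReAm"

Answer: "StReAm"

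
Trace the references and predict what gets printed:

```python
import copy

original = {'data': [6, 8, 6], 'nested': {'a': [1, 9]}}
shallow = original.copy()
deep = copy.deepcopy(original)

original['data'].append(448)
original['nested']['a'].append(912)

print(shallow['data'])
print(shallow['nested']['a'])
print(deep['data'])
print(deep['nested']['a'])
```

Key concept: comparing shallow vs deep copy.
Step by step:
`original = {'data': [6, 8, 6], 'nested': {'a': [1, 9]}}` → original = {'data': [6, 8, 6], 'nested': {'a': [1, 9]}}
`shallow = original.copy()` → shallow = {'data': [6, 8, 6], 'nested': {'a': [1, 9]}}
`deep = copy.deepcopy(original)` → deep = {'data': [6, 8, 6], 'nested': {'a': [1, 9]}}
`original['data'].append(448)` → original = {'data': [6, 8, 6, 448], 'nested': {'a': [1, 9]}}; shallow = {'data': [6, 8, 6, 448], 'nested': {'a': [1, 9]}}
`original['nested']['a'].append(912)` → original = {'data': [6, 8, 6, 448], 'nested': {'a': [1, 9, 912]}}; shallow = {'data': [6, 8, 6, 448], 'nested': {'a': [1, 9, 912]}}
`print(shallow['data'])` → prints [6, 8, 6, 448]
`print(shallow['nested']['a'])` → prints [1, 9, 912]
`print(deep['data'])` → prints [6, 8, 6]
`print(deep['nested']['a'])` → prints [1, 9]

Answer:
[6, 8, 6, 448]
[1, 9, 912]
[6, 8, 6]
[1, 9]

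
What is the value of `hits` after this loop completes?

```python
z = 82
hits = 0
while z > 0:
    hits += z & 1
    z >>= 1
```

Count set bits in 82 (binary: 0b1010010)
`hits` takes the values: 0 → 1 → 2 → 3

Answer: 3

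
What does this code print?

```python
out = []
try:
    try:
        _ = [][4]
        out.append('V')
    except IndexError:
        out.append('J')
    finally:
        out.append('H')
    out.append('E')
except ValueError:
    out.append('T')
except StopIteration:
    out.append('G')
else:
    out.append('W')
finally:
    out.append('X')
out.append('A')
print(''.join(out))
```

Execution trace: 'J' (inner except IndexError) → 'H' (inner finally) → 'E' (try body, no exception) → 'W' (else) → 'X' (finally) → 'A' (after the try/except). Output: JHEWXA

Answer: JHEWXA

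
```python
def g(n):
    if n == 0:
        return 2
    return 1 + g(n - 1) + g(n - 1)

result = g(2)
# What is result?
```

g(n) = 1 + 2·g(n-1), g(0)=2. Closed form: (2+1)·2^2 - 1 = 11.

Answer: 11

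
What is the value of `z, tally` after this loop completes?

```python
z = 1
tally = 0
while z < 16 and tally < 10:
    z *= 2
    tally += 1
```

Double until >= 16 or 10 iterations
`z, tally` takes the values: (1, 0) → (2, 0) → (2, 1) → (4, 1) → (4, 2) → (8, 2) → (8, 3) → (16, 3) → (16, 4)

Answer: 16, 4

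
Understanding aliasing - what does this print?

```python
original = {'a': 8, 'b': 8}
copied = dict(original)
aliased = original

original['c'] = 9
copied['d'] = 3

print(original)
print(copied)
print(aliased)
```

Key concept: dict() creates copy, assignment creates alias.
Step by step:
`original = {'a': 8, 'b': 8}` → original = {'a': 8, 'b': 8}
`copied = dict(original)` → copied = {'a': 8, 'b': 8}
`aliased = original` → aliased = {'a': 8, 'b': 8} (same object as original)
`original['c'] = 9` → original = {'a': 8, 'b': 8, 'c': 9} (same object as aliased); aliased = {'a': 8, 'b': 8, 'c': 9} (same object as original)
`copied['d'] = 3` → copied = {'a': 8, 'b': 8, 'd': 3}
`print(original)` → prints {'a': 8, 'b': 8, 'c': 9}
`print(copied)` → prints {'a': 8, 'b': 8, 'd': 3}
`print(aliased)` → prints {'a': 8, 'b': 8, 'c': 9}

Answer:
{'a': 8, 'b': 8, 'c': 9}
{'a': 8, 'b': 8, 'd': 3}
{'a': 8, 'b': 8, 'c': 9}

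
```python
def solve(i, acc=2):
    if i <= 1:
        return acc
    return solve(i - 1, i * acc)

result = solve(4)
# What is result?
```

Accumulator trace (n, acc): (4, 2) -> (3, 8) -> (2, 24) -> (1, 48) -> return 48

Answer: 48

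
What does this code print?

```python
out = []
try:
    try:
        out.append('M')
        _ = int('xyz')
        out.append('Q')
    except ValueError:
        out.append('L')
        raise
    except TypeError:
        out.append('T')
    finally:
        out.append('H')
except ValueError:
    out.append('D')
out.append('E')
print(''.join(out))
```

Execution trace: 'M' (try body) → 'L' (except ValueError) → 'H' (finally) → 'D' (outer except ValueError) → 'E' (after the try/except). Output: MLHDE

Answer: MLHDE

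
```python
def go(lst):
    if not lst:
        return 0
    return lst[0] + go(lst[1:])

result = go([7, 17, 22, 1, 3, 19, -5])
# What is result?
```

7 + 17 + 22 + 1 + 3 + 19 + (-5) + 0 = 64

Answer: 64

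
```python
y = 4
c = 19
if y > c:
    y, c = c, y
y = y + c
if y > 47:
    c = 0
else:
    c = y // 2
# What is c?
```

Trace:
`y = 4` → y = 4
`c = 19` → c = 19
`if y > c: ...` → y > c is False → no variable changes
`y = y + c` → y = 23
`if y > 47: ...` → y > 47 is False, take else branch → c = 11
So c = 11

Answer: 11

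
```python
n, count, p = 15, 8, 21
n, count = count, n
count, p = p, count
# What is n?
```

Trace:
`n, count, p = 15, 8, 21` → n = 15; count = 8; p = 21
`n, count = count, n` → n = 8; count = 15
`count, p = p, count` → count = 21; p = 15
So n = 8

Answer: 8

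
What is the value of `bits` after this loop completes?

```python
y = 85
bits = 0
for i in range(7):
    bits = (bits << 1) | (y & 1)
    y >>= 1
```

Reverse lowest 7 bits of 85
`bits` takes the values: 0 → 1 → 2 → 5 → 10 → 21 → 42 → 85

Answer: 85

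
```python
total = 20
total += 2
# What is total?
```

Trace:
`total = 20` → total = 20
`total += 2` → total = 22
So total = 22

Answer: 22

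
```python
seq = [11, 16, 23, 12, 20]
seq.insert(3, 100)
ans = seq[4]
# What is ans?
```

Trace:
`seq = [11, 16, 23, 12, 20]` → seq = [11, 16, 23, 12, 20]
`seq.insert(3, 100)` → seq = [11, 16, 23, 100, 12, 20]
`ans = seq[4]` → ans = 12
So ans = 12

Answer: 12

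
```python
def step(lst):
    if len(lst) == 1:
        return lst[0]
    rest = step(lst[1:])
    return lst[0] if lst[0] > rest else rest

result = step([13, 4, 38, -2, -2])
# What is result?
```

Recursive max over [13, 4, 38, -2, -2] = 38

Answer: 38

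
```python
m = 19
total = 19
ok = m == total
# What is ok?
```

Trace:
`m = 19` → m = 19
`total = 19` → total = 19
`ok = m == total` → ok = True
So ok = True

Answer: True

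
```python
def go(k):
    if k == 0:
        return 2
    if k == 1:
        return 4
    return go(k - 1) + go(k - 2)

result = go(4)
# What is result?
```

Build up from base cases: go(0)=2, go(1)=4, go(2)=6, go(3)=10, go(4)=16

Answer: 16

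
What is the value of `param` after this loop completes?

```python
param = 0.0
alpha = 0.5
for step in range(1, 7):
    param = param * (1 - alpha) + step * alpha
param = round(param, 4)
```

Moving average with lr=0.5
`param` takes the values: 0.0 → 0.5 → 1.25 → 2.125 → 3.0625 → 4.03125 → 5.015625 → 5.0156

Answer: 5.0156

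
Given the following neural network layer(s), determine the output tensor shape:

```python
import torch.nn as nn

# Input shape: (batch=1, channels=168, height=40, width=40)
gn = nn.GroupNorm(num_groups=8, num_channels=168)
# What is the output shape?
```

Input: (1, 168, 40, 40) -> Output: (1, 168, 40, 40)

Answer: (1, 168, 40, 40)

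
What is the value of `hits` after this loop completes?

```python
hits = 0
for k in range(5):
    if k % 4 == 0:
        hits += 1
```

Count numbers divisible by 4 in range(5)
`hits` takes the values: 0 → 1 → 2

Answer: 2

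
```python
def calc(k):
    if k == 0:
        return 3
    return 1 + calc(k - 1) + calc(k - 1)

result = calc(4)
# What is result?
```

calc(k) = 1 + 2·calc(k-1), calc(0)=3. Closed form: (3+1)·2^4 - 1 = 63.

Answer: 63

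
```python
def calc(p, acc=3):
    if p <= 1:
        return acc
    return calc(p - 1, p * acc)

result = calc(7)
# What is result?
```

Accumulator trace (n, acc): (7, 3) -> (6, 21) -> (5, 126) -> (4, 630) -> (3, 2520) -> (2, 7560) -> (1, 15120) -> return 15120

Answer: 15120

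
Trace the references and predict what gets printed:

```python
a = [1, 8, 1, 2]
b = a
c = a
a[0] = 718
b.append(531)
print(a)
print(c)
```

Key concept: multiple aliases.
Step by step:
`a = [1, 8, 1, 2]` → a = [1, 8, 1, 2]
`b = a` → b = [1, 8, 1, 2] (same object as a)
`c = a` → c = [1, 8, 1, 2] (same object as a, b)
`a[0] = 718` → a = [718, 8, 1, 2] (same object as b, c); b = [718, 8, 1, 2] (same object as a, c); c = [718, 8, 1, 2] (same object as a, b)
`b.append(531)` → a = [718, 8, 1, 2, 531] (same object as b, c); b = [718, 8, 1, 2, 531] (same object as a, c); c = [718, 8, 1, 2, 531] (same object as a, b)
`print(a)` → prints [718, 8, 1, 2, 531]
`print(c)` → prints [718, 8, 1, 2, 531]

Answer:
[718, 8, 1, 2, 531]
[718, 8, 1, 2, 531]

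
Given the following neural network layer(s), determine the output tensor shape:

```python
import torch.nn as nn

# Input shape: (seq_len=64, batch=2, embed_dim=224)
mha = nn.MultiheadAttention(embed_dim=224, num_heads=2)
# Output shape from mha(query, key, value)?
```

Input: (64, 2, 224) -> Output: (64, 2, 224)

Answer: (64, 2, 224)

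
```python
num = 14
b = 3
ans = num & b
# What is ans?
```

Trace:
`num = 14` → num = 14
`b = 3` → b = 3
`ans = num & b` → ans = 2
So ans = 2

Answer: 2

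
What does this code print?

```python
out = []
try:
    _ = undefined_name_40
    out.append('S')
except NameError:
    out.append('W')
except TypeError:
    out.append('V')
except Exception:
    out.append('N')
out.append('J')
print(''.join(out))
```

Execution trace: 'W' (except NameError) → 'J' (after the try/except). Output: WJ

Answer: WJ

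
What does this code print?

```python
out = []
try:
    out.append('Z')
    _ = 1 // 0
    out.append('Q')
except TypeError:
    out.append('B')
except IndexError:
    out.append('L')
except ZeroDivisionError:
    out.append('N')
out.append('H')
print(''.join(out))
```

Execution trace: 'Z' (try body) → 'N' (except ZeroDivisionError) → 'H' (after the try/except). Output: ZNH

Answer: ZNH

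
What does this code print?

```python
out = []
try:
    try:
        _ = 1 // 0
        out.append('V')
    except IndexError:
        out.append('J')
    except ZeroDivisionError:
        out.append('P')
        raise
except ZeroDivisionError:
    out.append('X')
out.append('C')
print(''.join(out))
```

Execution trace: 'P' (inner except ZeroDivisionError) → 'X' (outer except ZeroDivisionError) → 'C' (after the try/except). Output: PXC

Answer: PXC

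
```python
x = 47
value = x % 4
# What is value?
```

Trace:
`x = 47` → x = 47
`value = x % 4` → value = 3
So value = 3

Answer: 3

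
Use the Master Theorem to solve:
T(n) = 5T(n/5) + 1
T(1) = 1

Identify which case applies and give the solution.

a=5, b=5, f(n)=1. log_5(5) = 1. Since c=0 < 1, Case 1 applies: T(n) = Θ(n^log_b(a)) = O(n).

Answer: O(n) - Case 1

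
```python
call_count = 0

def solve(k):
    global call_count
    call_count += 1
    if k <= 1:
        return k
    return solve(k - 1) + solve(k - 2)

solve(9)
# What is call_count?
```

Calls(k) = 1 + Calls(k-1) + Calls(k-2); Calls(0)=Calls(1)=1. For k=9 this gives 109.

Answer: 109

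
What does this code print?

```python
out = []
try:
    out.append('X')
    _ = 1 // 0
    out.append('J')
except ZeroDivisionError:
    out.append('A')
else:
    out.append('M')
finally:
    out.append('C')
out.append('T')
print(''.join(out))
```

Execution trace: 'X' (try body) → 'A' (except ZeroDivisionError) → 'C' (finally) → 'T' (after the try/except). Output: XACT

Answer: XACT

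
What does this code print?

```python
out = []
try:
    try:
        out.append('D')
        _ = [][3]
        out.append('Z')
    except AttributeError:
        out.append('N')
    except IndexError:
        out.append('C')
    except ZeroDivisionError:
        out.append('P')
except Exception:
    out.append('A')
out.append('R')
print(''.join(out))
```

Execution trace: 'D' (inner try body) → 'C' (inner except IndexError) → 'R' (after the try/except). Output: DCR

Answer: DCR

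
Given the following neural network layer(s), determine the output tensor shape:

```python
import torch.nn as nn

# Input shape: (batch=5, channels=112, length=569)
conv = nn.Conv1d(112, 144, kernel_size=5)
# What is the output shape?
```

Input: (5, 112, 569) -> Output: (5, 144, 565)

Answer: (5, 144, 565)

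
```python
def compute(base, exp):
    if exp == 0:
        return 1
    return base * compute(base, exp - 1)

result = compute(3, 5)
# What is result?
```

compute(3, 5) = 3 * 3 * 3 * 3 * 3 = 243

Answer: 243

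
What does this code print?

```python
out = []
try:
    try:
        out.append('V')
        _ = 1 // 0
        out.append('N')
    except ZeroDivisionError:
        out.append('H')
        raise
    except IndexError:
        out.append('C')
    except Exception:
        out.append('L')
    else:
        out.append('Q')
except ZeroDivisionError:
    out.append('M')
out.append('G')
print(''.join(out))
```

Execution trace: 'V' (inner try body) → 'H' (inner except ZeroDivisionError) → 'M' (outer except ZeroDivisionError) → 'G' (after the try/except). Output: VHMG

Answer: VHMG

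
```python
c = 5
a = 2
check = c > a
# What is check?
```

Trace:
`c = 5` → c = 5
`a = 2` → a = 2
`check = c > a` → check = True
So check = True

Answer: True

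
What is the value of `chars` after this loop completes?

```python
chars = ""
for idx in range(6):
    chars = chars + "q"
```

Repeat 'q' 6 times
`chars` takes the values: "" → "q" → "qq" → "qqq" → "qqqq" → "qqqqq" → "qqqqqq"

Answer: "qqqqqq"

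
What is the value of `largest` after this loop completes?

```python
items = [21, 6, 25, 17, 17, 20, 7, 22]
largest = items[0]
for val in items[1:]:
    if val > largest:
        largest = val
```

Maximum of [21, 6, 25, 17, 17, 20, 7, 22]
`largest` takes the values: 21 → 25

Answer: 25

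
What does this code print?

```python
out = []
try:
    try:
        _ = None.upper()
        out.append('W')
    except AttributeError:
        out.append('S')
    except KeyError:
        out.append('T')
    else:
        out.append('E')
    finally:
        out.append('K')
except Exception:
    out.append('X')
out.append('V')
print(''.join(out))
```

Execution trace: 'S' (inner except AttributeError) → 'K' (inner finally) → 'V' (after the try/except). Output: SKV

Answer: SKV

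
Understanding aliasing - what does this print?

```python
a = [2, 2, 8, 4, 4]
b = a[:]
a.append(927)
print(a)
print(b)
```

Key concept: slice [:] creates copy.
Step by step:
`a = [2, 2, 8, 4, 4]` → a = [2, 2, 8, 4, 4]
`b = a[:]` → b = [2, 2, 8, 4, 4]
`a.append(927)` → a = [2, 2, 8, 4, 4, 927]
`print(a)` → prints [2, 2, 8, 4, 4, 927]
`print(b)` → prints [2, 2, 8, 4, 4]

Answer:
[2, 2, 8, 4, 4, 927]
[2, 2, 8, 4, 4]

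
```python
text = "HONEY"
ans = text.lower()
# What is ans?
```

Trace:
`text = "HONEY"` → text = 'HONEY'
`ans = text.lower()` → ans = 'honey'
So ans = 'honey'

Answer: 'honey'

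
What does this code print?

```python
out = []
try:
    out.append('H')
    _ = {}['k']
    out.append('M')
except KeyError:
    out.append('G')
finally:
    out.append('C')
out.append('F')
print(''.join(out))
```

Execution trace: 'H' (try body) → 'G' (except KeyError) → 'C' (finally) → 'F' (after the try/except). Output: HGCF

Answer: HGCF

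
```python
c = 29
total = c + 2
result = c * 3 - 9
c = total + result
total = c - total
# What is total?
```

Trace:
`c = 29` → c = 29
`total = c + 2` → total = 31
`result = c * 3 - 9` → result = 78
`c = total + result` → c = 109
`total = c - total` → total = 78
So total = 78

Answer: 78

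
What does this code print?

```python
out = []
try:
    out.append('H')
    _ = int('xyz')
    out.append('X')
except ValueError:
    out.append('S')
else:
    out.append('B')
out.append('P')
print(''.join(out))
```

Execution trace: 'H' (try body) → 'S' (except ValueError) → 'P' (after the try/except). Output: HSP

Answer: HSP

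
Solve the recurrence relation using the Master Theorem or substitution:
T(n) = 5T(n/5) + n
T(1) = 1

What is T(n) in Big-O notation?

By Master Theorem: a=5, b=5, f(n)=n. Since log_5(5) = 1 and f(n) = Θ(n^1), Case 2 applies. T(n) = O(n log n).

Answer: O(n log n)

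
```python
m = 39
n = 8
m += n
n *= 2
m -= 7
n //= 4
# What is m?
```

Trace:
`m = 39` → m = 39
`n = 8` → n = 8
`m += n` → m = 47
`n *= 2` → n = 16
`m -= 7` → m = 40
`n //= 4` → n = 4
So m = 40

Answer: 40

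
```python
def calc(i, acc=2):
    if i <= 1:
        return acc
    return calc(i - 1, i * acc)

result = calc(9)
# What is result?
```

Accumulator trace (n, acc): (9, 2) -> (8, 18) -> (7, 144) -> (6, 1008) -> (5, 6048) -> (4, 30240) -> (3, 120960) -> (2, 362880) -> (1, 725760) -> return 725760

Answer: 725760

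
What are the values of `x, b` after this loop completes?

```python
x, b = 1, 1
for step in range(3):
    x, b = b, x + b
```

Fibonacci: after 3 iterations
`x, b` takes the values: (1, 1) → (1, 2) → (2, 3) → (3, 5)

Answer: 3, 5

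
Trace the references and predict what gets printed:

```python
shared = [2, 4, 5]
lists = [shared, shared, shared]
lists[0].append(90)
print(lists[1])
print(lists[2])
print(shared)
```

Key concept: list of same reference.
Step by step:
`shared = [2, 4, 5]` → shared = [2, 4, 5]
`lists = [shared, shared, shared]` → lists = [[2, 4, 5], [2, 4, 5], [2, 4, 5]]
`lists[0].append(90)` → shared = [2, 4, 5, 90]; lists = [[2, 4, 5, 90], [2, 4, 5, 90], [2, 4, 5, 90]]
`print(lists[1])` → prints [2, 4, 5, 90]
`print(lists[2])` → prints [2, 4, 5, 90]
`print(shared)` → prints [2, 4, 5, 90]

Answer:
[2, 4, 5, 90]
[2, 4, 5, 90]
[2, 4, 5, 90]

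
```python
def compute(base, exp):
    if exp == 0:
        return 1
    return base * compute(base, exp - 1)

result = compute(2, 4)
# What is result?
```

compute(2, 4) = 2 * 2 * 2 * 2 = 16

Answer: 16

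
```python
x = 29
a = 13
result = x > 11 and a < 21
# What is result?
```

Trace:
`x = 29` → x = 29
`a = 13` → a = 13
`result = x > 11 and a < 21` → result = True
So result = True

Answer: True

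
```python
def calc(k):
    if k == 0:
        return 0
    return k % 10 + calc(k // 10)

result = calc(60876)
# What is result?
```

Sum of digits of 60876: 6 + 7 + 8 + 0 + 6 = 27

Answer: 27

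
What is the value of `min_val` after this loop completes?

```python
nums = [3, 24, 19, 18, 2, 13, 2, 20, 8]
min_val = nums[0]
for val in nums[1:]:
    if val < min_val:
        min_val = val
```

Minimum of [3, 24, 19, 18, 2, 13, 2, 20, 8]
`min_val` takes the values: 3 → 2

Answer: 2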